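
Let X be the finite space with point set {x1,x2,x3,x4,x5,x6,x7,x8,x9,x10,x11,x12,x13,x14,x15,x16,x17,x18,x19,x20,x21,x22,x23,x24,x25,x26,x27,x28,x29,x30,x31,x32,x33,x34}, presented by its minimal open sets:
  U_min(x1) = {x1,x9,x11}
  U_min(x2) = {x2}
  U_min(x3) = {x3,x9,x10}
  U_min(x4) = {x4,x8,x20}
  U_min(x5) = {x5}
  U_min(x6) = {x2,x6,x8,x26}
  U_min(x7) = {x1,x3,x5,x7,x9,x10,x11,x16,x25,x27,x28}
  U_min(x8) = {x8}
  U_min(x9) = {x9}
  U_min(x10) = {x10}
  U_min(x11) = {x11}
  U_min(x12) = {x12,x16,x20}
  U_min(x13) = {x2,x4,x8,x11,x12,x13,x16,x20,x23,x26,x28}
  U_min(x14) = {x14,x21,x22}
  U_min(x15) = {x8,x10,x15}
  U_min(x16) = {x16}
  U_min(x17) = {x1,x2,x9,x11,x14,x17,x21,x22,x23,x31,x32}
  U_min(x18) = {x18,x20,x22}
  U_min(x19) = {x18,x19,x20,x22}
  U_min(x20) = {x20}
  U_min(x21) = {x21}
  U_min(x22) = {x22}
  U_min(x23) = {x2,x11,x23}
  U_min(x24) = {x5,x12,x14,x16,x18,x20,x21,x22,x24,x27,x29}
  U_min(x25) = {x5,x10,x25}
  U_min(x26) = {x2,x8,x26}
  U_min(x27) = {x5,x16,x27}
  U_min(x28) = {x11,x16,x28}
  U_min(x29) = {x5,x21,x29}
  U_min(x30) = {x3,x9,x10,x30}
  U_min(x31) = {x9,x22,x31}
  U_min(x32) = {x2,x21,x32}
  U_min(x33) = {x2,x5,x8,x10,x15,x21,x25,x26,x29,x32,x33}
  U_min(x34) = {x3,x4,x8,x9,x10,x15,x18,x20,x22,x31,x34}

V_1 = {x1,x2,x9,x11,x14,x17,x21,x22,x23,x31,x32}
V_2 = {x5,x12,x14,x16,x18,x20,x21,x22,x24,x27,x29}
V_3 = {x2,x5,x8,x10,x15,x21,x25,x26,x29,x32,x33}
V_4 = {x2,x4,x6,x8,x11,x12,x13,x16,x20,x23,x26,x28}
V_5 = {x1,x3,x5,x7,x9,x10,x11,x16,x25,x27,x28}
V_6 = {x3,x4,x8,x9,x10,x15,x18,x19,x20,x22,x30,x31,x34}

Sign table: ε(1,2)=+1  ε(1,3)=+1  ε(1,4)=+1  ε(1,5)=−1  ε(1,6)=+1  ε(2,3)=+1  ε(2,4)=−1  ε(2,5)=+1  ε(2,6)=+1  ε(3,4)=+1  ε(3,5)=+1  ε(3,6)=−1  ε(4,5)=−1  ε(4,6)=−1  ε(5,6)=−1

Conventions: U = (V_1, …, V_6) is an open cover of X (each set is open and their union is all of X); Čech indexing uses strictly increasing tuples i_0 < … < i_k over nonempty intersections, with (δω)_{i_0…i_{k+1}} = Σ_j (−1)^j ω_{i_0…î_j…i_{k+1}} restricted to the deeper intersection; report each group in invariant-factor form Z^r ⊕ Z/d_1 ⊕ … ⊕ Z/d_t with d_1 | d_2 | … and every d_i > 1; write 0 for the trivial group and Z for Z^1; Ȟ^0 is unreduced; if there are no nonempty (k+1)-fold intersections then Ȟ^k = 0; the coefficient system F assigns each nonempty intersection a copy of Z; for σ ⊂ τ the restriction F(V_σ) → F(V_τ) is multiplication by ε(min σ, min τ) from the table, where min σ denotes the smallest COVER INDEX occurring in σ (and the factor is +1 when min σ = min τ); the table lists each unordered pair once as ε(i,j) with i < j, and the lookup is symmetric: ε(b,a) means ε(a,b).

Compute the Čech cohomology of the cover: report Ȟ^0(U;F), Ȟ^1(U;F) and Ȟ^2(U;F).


intersection data:
  V12={x14,x21,x22} V13={x2,x21,x32} V14={x2,x11,x23} V15={x1,x9,x11} V16={x9,x22,x31} V23={x5,x21,x29} V24={x12,x16,x20} V25={x5,x16,x27} V26={x18,x20,x22} V34={x2,x8,x26} V35={x5,x10,x25} V36={x8,x10,x15} V45={x11,x16,x28} V46={x4,x8,x20} V56={x3,x9,x10}
  V123={x21} V126={x22} V134={x2} V145={x11} V156={x9} V235={x5} V245={x16} V246={x20} V346={x8} V356={x10}
C dims 6,15,10; δ0: rk 6, SNF 1^5·2; δ1: rk 9, SNF 1^9
Ȟ^0 = (6 − 6) − 0 = 0, so Ȟ^0 ≅ 0
Ȟ^1 = (15 − 9) − 6 = 0 plus torsion [2], so Ȟ^1 ≅ Z/2
Ȟ^2 = (10 − 0) − 9 = 1, so Ȟ^2 ≅ Z

Ȟ^0 = 0,  Ȟ^1 = Z/2,  Ȟ^2 = Z


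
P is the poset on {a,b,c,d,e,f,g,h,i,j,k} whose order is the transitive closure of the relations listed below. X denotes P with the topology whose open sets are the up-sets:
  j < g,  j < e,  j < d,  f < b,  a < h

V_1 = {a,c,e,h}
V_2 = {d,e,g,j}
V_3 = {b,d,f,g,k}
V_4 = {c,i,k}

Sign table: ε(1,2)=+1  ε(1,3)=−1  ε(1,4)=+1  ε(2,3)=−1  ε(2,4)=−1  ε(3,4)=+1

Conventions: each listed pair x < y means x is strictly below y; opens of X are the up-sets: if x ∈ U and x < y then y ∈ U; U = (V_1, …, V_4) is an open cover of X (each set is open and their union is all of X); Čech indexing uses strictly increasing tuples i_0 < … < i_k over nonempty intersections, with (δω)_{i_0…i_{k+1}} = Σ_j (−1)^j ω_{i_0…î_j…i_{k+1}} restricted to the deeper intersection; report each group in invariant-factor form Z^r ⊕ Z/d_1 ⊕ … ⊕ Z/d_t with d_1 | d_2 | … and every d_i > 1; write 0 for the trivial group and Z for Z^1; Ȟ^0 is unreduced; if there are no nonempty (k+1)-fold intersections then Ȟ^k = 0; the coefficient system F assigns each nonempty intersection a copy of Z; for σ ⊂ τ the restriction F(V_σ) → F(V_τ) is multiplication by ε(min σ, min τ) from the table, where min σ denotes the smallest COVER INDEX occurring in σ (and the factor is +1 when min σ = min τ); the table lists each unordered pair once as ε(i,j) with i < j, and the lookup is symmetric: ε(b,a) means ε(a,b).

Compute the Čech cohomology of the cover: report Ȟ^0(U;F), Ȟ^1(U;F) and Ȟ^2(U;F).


Ȟ^0 ≅ 0, Ȟ^1 ≅ Z/2, Ȟ^2 ≅ 0

nonempty intersections:
  V12={e} V14={c} V23={d,g} V34={k}
C dims 4,4; δ0: rk 4, SNF 1^3·2
Ȟ^0: (4−4)−0=0 ⇒ 0
Ȟ^1: (4−0)−4=0 plus torsion [2] ⇒ Z/2
Ȟ^2: (0−0)−0=0 ⇒ 0


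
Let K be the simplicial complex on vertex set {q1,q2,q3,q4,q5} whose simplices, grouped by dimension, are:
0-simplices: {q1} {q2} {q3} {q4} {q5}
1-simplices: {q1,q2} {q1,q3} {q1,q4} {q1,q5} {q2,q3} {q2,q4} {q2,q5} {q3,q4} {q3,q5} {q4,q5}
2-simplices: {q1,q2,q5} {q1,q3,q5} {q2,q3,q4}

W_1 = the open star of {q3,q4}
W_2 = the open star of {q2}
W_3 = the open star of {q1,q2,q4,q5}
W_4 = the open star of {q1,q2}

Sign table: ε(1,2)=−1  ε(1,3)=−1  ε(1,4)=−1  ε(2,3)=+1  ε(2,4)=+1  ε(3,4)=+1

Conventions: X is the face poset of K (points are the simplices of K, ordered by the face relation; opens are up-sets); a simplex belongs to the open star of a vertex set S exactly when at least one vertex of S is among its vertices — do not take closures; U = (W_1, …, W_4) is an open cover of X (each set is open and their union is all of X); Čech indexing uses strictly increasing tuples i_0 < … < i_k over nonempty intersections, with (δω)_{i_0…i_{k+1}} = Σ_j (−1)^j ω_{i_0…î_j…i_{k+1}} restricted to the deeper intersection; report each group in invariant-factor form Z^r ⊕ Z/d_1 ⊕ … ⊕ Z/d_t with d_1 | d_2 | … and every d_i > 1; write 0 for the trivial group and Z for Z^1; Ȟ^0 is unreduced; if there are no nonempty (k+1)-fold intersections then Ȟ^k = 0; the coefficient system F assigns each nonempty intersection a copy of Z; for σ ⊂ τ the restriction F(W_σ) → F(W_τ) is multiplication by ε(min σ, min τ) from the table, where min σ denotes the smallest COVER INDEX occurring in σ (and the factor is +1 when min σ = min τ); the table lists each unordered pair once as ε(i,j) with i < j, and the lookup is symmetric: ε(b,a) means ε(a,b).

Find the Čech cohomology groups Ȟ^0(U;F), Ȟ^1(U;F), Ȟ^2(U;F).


intersection data:
  W1={{q3},{q4},{q1,q3},{q1,q4},{q2,q3},{q2,q4},{q3,q4},{q3,q5},{q4,q5},{q1,q3,q5},{q2,q3,q4}} W2={{q2},{q1,q2},{q2,q3},{q2,q4},{q2,q5},{q1,q2,q5},{q2,q3,q4}} W3={{q1},{q2},{q4},{q5},{q1,q2},{q1,q3},{q1,q4},{q1,q5},{q2,q3},{q2,q4},{q2,q5},{q3,q4},{q3,q5},{q4,q5},{q1,q2,q5},{q1,q3,q5},{q2,q3,q4}} W4={{q1},{q2},{q1,q2},{q1,q3},{q1,q4},{q1,q5},{q2,q3},{q2,q4},{q2,q5},{q1,q2,q5},{q1,q3,q5},{q2,q3,q4}}
  W12={{q2,q3},{q2,q4},{q2,q3,q4}} W13={{q4},{q1,q3},{q1,q4},{q2,q3},{q2,q4},{q3,q4},{q3,q5},{q4,q5},{q1,q3,q5},{q2,q3,q4}} W14={{q1,q3},{q1,q4},{q2,q3},{q2,q4},{q1,q3,q5},{q2,q3,q4}} W23={{q2},{q1,q2},{q2,q3},{q2,q4},{q2,q5},{q1,q2,q5},{q2,q3,q4}} W24={{q2},{q1,q2},{q2,q3},{q2,q4},{q2,q5},{q1,q2,q5},{q2,q3,q4}} W34={{q1},{q2},{q1,q2},{q1,q3},{q1,q4},{q1,q5},{q2,q3},{q2,q4},{q2,q5},{q1,q2,q5},{q1,q3,q5},{q2,q3,q4}}
  W123={{q2,q3},{q2,q4},{q2,q3,q4}} W124={{q2,q3},{q2,q4},{q2,q3,q4}} W134={{q1,q3},{q1,q4},{q2,q3},{q2,q4},{q1,q3,q5},{q2,q3,q4}} W234={{q2},{q1,q2},{q2,q3},{q2,q4},{q2,q5},{q1,q2,q5},{q2,q3,q4}}
  W1234={{q2,q3},{q2,q4},{q2,q3,q4}}
C dims 4,6,4,1; δ0: rk 3, SNF 1^3; δ1: rk 3, SNF 1^3; δ2: rk 1, SNF 1^1
Ȟ^0 = (4 − 3) − 0 = 1, so Ȟ^0 ≅ Z
Ȟ^1 = (6 − 3) − 3 = 0, so Ȟ^1 ≅ 0
Ȟ^2 = (4 − 1) − 3 = 0, so Ȟ^2 ≅ 0

Ȟ^0(U;F) ≅ Z, Ȟ^1(U;F) ≅ 0 and Ȟ^2(U;F) ≅ 0


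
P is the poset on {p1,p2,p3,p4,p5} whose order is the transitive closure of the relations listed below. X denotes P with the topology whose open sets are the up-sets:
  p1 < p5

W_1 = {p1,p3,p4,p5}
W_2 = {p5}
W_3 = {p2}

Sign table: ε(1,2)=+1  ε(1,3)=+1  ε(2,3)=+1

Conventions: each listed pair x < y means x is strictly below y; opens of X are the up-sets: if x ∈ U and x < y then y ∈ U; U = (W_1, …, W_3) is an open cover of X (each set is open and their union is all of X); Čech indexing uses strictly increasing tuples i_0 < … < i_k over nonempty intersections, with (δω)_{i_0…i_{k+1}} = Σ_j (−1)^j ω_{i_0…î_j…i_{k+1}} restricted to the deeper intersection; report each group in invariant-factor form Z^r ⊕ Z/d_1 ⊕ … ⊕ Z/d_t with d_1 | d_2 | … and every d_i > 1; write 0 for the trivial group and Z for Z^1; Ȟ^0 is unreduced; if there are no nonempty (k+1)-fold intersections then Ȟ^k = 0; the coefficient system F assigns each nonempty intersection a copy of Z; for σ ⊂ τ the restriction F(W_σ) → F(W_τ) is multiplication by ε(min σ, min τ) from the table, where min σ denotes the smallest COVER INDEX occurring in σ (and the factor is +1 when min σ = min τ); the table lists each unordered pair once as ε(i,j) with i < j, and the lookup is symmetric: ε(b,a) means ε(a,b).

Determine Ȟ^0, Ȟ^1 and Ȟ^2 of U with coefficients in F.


Ȟ^0(U;F) ≅ Z^2,  Ȟ^1(U;F) ≅ 0,  Ȟ^2(U;F) ≅ 0

nonempty intersections:
  W12={p5}
C dims 3,1; δ0: rk 1, SNF 1^1
Ȟ^0: (3−1)−0=2 ⇒ Z^2
Ȟ^1: (1−0)−1=0 ⇒ 0
Ȟ^2: (0−0)−0=0 ⇒ 0


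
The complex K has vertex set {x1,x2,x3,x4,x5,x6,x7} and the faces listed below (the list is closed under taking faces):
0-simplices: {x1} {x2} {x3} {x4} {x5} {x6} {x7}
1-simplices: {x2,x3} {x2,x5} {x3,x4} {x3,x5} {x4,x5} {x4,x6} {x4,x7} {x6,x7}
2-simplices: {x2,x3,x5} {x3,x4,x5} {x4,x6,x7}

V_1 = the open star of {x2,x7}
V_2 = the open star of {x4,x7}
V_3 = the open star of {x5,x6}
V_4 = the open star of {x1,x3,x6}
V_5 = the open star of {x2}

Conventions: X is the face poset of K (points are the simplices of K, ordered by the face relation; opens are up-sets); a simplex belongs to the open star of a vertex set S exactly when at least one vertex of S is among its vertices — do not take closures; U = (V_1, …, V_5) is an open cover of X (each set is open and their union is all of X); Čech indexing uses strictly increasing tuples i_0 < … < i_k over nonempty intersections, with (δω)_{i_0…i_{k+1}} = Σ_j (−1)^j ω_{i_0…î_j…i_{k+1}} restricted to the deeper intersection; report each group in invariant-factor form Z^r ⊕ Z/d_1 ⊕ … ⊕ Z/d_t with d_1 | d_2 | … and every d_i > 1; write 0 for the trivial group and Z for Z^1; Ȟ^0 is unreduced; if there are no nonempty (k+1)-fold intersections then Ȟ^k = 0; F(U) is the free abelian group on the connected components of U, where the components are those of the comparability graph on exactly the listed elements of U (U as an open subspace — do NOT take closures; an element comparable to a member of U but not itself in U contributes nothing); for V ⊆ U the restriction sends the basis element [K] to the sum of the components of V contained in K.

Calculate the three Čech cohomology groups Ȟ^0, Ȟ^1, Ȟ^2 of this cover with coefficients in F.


Ȟ^0 = Z^2, Ȟ^1 = 0, Ȟ^2 = 0

intersection data:
  V1={{x2},{x7},{x2,x3},{x2,x5},{x4,x7},{x6,x7},{x2,x3,x5},{x4,x6,x7}} V2={{x4},{x7},{x3,x4},{x4,x5},{x4,x6},{x4,x7},{x6,x7},{x3,x4,x5},{x4,x6,x7}} V3={{x5},{x6},{x2,x5},{x3,x5},{x4,x5},{x4,x6},{x6,x7},{x2,x3,x5},{x3,x4,x5},{x4,x6,x7}} V4={{x1},{x3},{x6},{x2,x3},{x3,x4},{x3,x5},{x4,x6},{x6,x7},{x2,x3,x5},{x3,x4,x5},{x4,x6,x7}} V5={{x2},{x2,x3},{x2,x5},{x2,x3,x5}}
  V12={{x7},{x4,x7},{x6,x7},{x4,x6,x7}} V13={{x2,x5},{x6,x7},{x2,x3,x5},{x4,x6,x7}} V14={{x2,x3},{x6,x7},{x2,x3,x5},{x4,x6,x7}} V15={{x2},{x2,x3},{x2,x5},{x2,x3,x5}} V23={{x4,x5},{x4,x6},{x6,x7},{x3,x4,x5},{x4,x6,x7}} V24={{x3,x4},{x4,x6},{x6,x7},{x3,x4,x5},{x4,x6,x7}} V34={{x6},{x3,x5},{x4,x6},{x6,x7},{x2,x3,x5},{x3,x4,x5},{x4,x6,x7}} V35={{x2,x5},{x2,x3,x5}} V45={{x2,x3},{x2,x3,x5}}
  V123={{x6,x7},{x4,x6,x7}} V124={{x6,x7},{x4,x6,x7}} V134={{x6,x7},{x2,x3,x5},{x4,x6,x7}} V135={{x2,x5},{x2,x3,x5}} V145={{x2,x3},{x2,x3,x5}} V234={{x4,x6},{x6,x7},{x3,x4,x5},{x4,x6,x7}} V345={{x2,x3,x5}}
  V1234={{x6,x7},{x4,x6,x7}} V1345={{x2,x3,x5}}
components per intersection:
  V1: {{x2},{x2,x3},{x2,x5},{x2,x3,x5}} {{x7},{x4,x7},{x6,x7},{x4,x6,x7}}
  V2: {{x4},{x7},{x3,x4},{x4,x5},{x4,x6},{x4,x7},{x6,x7},{x3,x4,x5},{x4,x6,x7}}
  V3: {{x5},{x2,x5},{x3,x5},{x4,x5},{x2,x3,x5},{x3,x4,x5}} {{x6},{x4,x6},{x6,x7},{x4,x6,x7}}
  V4: {{x1}} {{x3},{x2,x3},{x3,x4},{x3,x5},{x2,x3,x5},{x3,x4,x5}} {{x6},{x4,x6},{x6,x7},{x4,x6,x7}}
  V5: {{x2},{x2,x3},{x2,x5},{x2,x3,x5}}
  V12: {{x7},{x4,x7},{x6,x7},{x4,x6,x7}}
  V13: {{x2,x5},{x2,x3,x5}} {{x6,x7},{x4,x6,x7}}
  V14: {{x2,x3},{x2,x3,x5}} {{x6,x7},{x4,x6,x7}}
  V15: {{x2},{x2,x3},{x2,x5},{x2,x3,x5}}
  V23: {{x4,x5},{x3,x4,x5}} {{x4,x6},{x6,x7},{x4,x6,x7}}
  V24: {{x3,x4},{x3,x4,x5}} {{x4,x6},{x6,x7},{x4,x6,x7}}
  V34: {{x6},{x4,x6},{x6,x7},{x4,x6,x7}} {{x3,x5},{x2,x3,x5},{x3,x4,x5}}
  V35: {{x2,x5},{x2,x3,x5}}
  V45: {{x2,x3},{x2,x3,x5}}
  V123: {{x6,x7},{x4,x6,x7}}
  V124: {{x6,x7},{x4,x6,x7}}
  V134: {{x6,x7},{x4,x6,x7}} {{x2,x3,x5}}
  V135: {{x2,x5},{x2,x3,x5}}
  V145: {{x2,x3},{x2,x3,x5}}
  V234: {{x4,x6},{x6,x7},{x4,x6,x7}} {{x3,x4,x5}}
  V345: {{x2,x3,x5}}
  V1234: {{x6,x7},{x4,x6,x7}}
  V1345: {{x2,x3,x5}}
C dims 9,14,9,2; δ0: rk 7, SNF 1^7; δ1: rk 7, SNF 1^7; δ2: rk 2, SNF 1^2
Ȟ^0 = (9 − 7) − 0 = 2, so Ȟ^0 ≅ Z^2
Ȟ^1 = (14 − 7) − 7 = 0, so Ȟ^1 ≅ 0
Ȟ^2 = (9 − 2) − 7 = 0, so Ȟ^2 ≅ 0


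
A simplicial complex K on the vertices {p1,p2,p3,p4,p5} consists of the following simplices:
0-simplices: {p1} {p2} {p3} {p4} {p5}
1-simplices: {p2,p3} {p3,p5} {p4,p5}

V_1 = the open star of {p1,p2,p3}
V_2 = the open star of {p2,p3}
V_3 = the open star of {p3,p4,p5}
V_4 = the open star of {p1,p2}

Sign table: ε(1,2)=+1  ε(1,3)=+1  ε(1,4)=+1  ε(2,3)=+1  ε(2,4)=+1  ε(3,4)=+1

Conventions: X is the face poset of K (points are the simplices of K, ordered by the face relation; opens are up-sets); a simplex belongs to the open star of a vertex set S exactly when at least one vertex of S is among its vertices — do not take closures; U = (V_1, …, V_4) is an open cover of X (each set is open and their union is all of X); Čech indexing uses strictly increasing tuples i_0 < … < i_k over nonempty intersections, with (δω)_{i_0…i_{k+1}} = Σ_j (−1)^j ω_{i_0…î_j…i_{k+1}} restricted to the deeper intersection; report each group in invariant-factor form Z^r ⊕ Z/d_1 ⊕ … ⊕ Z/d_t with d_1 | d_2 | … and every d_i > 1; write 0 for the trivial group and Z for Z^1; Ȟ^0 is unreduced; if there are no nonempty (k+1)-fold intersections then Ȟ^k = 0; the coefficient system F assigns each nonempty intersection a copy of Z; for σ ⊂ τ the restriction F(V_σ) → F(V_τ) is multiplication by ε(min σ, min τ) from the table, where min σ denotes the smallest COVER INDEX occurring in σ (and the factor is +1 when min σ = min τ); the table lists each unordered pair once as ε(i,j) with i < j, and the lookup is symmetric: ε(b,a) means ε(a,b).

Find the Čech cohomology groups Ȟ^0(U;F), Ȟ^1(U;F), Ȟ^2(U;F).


Ȟ^0(U;F) ≅ Z, Ȟ^1(U;F) ≅ 0 and Ȟ^2(U;F) ≅ 0

intersection data:
  V1={{p1},{p2},{p3},{p2,p3},{p3,p5}} V2={{p2},{p3},{p2,p3},{p3,p5}} V3={{p3},{p4},{p5},{p2,p3},{p3,p5},{p4,p5}} V4={{p1},{p2},{p2,p3}}
  V12={{p2},{p3},{p2,p3},{p3,p5}} V13={{p3},{p2,p3},{p3,p5}} V14={{p1},{p2},{p2,p3}} V23={{p3},{p2,p3},{p3,p5}} V24={{p2},{p2,p3}} V34={{p2,p3}}
  V123={{p3},{p2,p3},{p3,p5}} V124={{p2},{p2,p3}} V134={{p2,p3}} V234={{p2,p3}}
  V1234={{p2,p3}}
C dims 4,6,4,1; δ0: rk 3, SNF 1^3; δ1: rk 3, SNF 1^3; δ2: rk 1, SNF 1^1
Ȟ^0 = (4 − 3) − 0 = 1, so Ȟ^0 ≅ Z
Ȟ^1 = (6 − 3) − 3 = 0, so Ȟ^1 ≅ 0
Ȟ^2 = (4 − 1) − 3 = 0, so Ȟ^2 ≅ 0


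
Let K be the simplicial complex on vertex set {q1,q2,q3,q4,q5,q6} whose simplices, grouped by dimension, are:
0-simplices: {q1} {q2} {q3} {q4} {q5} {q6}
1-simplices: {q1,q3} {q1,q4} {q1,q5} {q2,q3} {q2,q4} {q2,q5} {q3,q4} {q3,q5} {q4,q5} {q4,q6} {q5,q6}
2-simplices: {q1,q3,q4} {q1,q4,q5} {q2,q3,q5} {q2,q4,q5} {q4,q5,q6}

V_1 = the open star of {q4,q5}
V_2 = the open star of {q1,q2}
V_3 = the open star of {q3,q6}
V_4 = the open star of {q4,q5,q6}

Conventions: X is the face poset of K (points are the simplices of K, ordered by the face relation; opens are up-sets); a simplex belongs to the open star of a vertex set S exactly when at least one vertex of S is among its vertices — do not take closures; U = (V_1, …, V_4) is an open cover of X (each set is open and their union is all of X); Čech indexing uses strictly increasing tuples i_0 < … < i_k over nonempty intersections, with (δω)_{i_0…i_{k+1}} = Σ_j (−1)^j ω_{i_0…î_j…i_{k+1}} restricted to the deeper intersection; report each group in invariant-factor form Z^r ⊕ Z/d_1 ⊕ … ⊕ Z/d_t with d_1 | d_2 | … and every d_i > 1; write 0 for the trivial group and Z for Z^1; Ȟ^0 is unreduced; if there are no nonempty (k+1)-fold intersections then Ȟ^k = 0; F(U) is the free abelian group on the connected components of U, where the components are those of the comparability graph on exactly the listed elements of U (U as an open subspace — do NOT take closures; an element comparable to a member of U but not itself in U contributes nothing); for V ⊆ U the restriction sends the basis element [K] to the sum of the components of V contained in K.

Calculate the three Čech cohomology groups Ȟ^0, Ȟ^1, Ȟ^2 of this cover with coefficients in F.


intersection data:
  V1={{q4},{q5},{q1,q4},{q1,q5},{q2,q4},{q2,q5},{q3,q4},{q3,q5},{q4,q5},{q4,q6},{q5,q6},{q1,q3,q4},{q1,q4,q5},{q2,q3,q5},{q2,q4,q5},{q4,q5,q6}} V2={{q1},{q2},{q1,q3},{q1,q4},{q1,q5},{q2,q3},{q2,q4},{q2,q5},{q1,q3,q4},{q1,q4,q5},{q2,q3,q5},{q2,q4,q5}} V3={{q3},{q6},{q1,q3},{q2,q3},{q3,q4},{q3,q5},{q4,q6},{q5,q6},{q1,q3,q4},{q2,q3,q5},{q4,q5,q6}} V4={{q4},{q5},{q6},{q1,q4},{q1,q5},{q2,q4},{q2,q5},{q3,q4},{q3,q5},{q4,q5},{q4,q6},{q5,q6},{q1,q3,q4},{q1,q4,q5},{q2,q3,q5},{q2,q4,q5},{q4,q5,q6}}
  V12={{q1,q4},{q1,q5},{q2,q4},{q2,q5},{q1,q3,q4},{q1,q4,q5},{q2,q3,q5},{q2,q4,q5}} V13={{q3,q4},{q3,q5},{q4,q6},{q5,q6},{q1,q3,q4},{q2,q3,q5},{q4,q5,q6}} V14={{q4},{q5},{q1,q4},{q1,q5},{q2,q4},{q2,q5},{q3,q4},{q3,q5},{q4,q5},{q4,q6},{q5,q6},{q1,q3,q4},{q1,q4,q5},{q2,q3,q5},{q2,q4,q5},{q4,q5,q6}} V23={{q1,q3},{q2,q3},{q1,q3,q4},{q2,q3,q5}} V24={{q1,q4},{q1,q5},{q2,q4},{q2,q5},{q1,q3,q4},{q1,q4,q5},{q2,q3,q5},{q2,q4,q5}} V34={{q6},{q3,q4},{q3,q5},{q4,q6},{q5,q6},{q1,q3,q4},{q2,q3,q5},{q4,q5,q6}}
  V123={{q1,q3,q4},{q2,q3,q5}} V124={{q1,q4},{q1,q5},{q2,q4},{q2,q5},{q1,q3,q4},{q1,q4,q5},{q2,q3,q5},{q2,q4,q5}} V134={{q3,q4},{q3,q5},{q4,q6},{q5,q6},{q1,q3,q4},{q2,q3,q5},{q4,q5,q6}} V234={{q1,q3,q4},{q2,q3,q5}}
  V1234={{q1,q3,q4},{q2,q3,q5}}
components per intersection:
  V1: {{q4},{q5},{q1,q4},{q1,q5},{q2,q4},{q2,q5},{q3,q4},{q3,q5},{q4,q5},{q4,q6},{q5,q6},{q1,q3,q4},{q1,q4,q5},{q2,q3,q5},{q2,q4,q5},{q4,q5,q6}}
  V2: {{q1},{q1,q3},{q1,q4},{q1,q5},{q1,q3,q4},{q1,q4,q5}} {{q2},{q2,q3},{q2,q4},{q2,q5},{q2,q3,q5},{q2,q4,q5}}
  V3: {{q3},{q1,q3},{q2,q3},{q3,q4},{q3,q5},{q1,q3,q4},{q2,q3,q5}} {{q6},{q4,q6},{q5,q6},{q4,q5,q6}}
  V4: {{q4},{q5},{q6},{q1,q4},{q1,q5},{q2,q4},{q2,q5},{q3,q4},{q3,q5},{q4,q5},{q4,q6},{q5,q6},{q1,q3,q4},{q1,q4,q5},{q2,q3,q5},{q2,q4,q5},{q4,q5,q6}}
  V12: {{q1,q4},{q1,q5},{q1,q3,q4},{q1,q4,q5}} {{q2,q4},{q2,q5},{q2,q3,q5},{q2,q4,q5}}
  V13: {{q3,q4},{q1,q3,q4}} {{q3,q5},{q2,q3,q5}} {{q4,q6},{q5,q6},{q4,q5,q6}}
  V14: {{q4},{q5},{q1,q4},{q1,q5},{q2,q4},{q2,q5},{q3,q4},{q3,q5},{q4,q5},{q4,q6},{q5,q6},{q1,q3,q4},{q1,q4,q5},{q2,q3,q5},{q2,q4,q5},{q4,q5,q6}}
  V23: {{q1,q3},{q1,q3,q4}} {{q2,q3},{q2,q3,q5}}
  V24: {{q1,q4},{q1,q5},{q1,q3,q4},{q1,q4,q5}} {{q2,q4},{q2,q5},{q2,q3,q5},{q2,q4,q5}}
  V34: {{q6},{q4,q6},{q5,q6},{q4,q5,q6}} {{q3,q4},{q1,q3,q4}} {{q3,q5},{q2,q3,q5}}
  V123: {{q1,q3,q4}} {{q2,q3,q5}}
  V124: {{q1,q4},{q1,q5},{q1,q3,q4},{q1,q4,q5}} {{q2,q4},{q2,q5},{q2,q3,q5},{q2,q4,q5}}
  V134: {{q3,q4},{q1,q3,q4}} {{q3,q5},{q2,q3,q5}} {{q4,q6},{q5,q6},{q4,q5,q6}}
  V234: {{q1,q3,q4}} {{q2,q3,q5}}
  V1234: {{q1,q3,q4}} {{q2,q3,q5}}
C dims 6,13,9,2; δ0: rk 5, SNF 1^5; δ1: rk 7, SNF 1^7; δ2: rk 2, SNF 1^2
Ȟ^0 = (6 − 5) − 0 = 1, so Ȟ^0 ≅ Z
Ȟ^1 = (13 − 7) − 5 = 1, so Ȟ^1 ≅ Z
Ȟ^2 = (9 − 2) − 7 = 0, so Ȟ^2 ≅ 0

Ȟ^0 = Z; Ȟ^1 = Z; Ȟ^2 = 0


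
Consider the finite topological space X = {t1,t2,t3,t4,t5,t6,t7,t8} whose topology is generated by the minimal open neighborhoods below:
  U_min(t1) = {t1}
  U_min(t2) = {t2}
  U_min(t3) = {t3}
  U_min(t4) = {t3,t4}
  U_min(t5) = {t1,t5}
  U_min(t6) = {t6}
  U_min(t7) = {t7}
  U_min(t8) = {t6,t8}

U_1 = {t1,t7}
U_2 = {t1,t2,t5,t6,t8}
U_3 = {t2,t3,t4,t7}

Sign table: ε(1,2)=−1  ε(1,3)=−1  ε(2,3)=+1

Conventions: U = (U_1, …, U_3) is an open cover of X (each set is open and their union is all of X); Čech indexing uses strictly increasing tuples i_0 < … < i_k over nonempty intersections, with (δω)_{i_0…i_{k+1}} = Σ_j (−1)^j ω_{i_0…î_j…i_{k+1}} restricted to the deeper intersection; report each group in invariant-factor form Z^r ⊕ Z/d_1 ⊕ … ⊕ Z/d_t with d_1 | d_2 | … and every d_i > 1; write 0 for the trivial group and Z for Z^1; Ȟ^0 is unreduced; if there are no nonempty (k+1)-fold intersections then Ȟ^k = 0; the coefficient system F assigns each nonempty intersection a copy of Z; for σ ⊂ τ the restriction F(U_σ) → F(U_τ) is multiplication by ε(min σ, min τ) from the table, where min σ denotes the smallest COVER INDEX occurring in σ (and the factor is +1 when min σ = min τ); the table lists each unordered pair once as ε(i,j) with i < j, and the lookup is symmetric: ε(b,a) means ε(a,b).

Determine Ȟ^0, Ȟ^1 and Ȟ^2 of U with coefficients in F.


nonempty intersections:
  U12={t1} U13={t7} U23={t2}
C dims 3,3; δ0: rk 2, SNF 1^2
Ȟ^0: (3−2)−0=1 ⇒ Z
Ȟ^1: (3−0)−2=1 ⇒ Z
Ȟ^2: (0−0)−0=0 ⇒ 0

Ȟ^0 ≅ Z,  Ȟ^1 ≅ Z,  Ȟ^2 ≅ 0


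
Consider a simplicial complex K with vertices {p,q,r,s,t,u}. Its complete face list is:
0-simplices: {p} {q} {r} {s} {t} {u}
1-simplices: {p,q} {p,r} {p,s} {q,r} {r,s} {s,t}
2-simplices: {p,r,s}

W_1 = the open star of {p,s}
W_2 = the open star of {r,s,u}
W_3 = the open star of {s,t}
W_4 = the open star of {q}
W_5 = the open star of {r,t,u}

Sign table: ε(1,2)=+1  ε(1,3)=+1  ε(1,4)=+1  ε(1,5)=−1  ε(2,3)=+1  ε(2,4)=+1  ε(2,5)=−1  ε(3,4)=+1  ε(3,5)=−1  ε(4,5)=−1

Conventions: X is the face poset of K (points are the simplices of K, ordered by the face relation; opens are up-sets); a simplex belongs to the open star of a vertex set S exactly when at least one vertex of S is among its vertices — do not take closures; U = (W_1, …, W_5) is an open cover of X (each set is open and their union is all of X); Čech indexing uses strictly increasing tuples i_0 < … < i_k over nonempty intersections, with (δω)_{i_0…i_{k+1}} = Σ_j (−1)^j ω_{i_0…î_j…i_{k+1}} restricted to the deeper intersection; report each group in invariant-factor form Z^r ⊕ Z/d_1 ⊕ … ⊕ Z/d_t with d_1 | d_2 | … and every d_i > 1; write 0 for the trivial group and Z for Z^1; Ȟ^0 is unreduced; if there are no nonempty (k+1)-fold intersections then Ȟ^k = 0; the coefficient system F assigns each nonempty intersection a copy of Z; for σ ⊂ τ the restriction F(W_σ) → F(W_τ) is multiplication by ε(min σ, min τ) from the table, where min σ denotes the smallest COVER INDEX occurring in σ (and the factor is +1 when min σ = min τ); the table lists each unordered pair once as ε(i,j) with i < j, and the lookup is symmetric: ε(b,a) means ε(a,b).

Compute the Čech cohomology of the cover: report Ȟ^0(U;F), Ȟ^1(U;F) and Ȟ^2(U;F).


Ȟ^0 = Z, Ȟ^1 = Z, Ȟ^2 = 0

nerve of the cover:
  W1={{p},{s},{p,q},{p,r},{p,s},{r,s},{s,t},{p,r,s}} W2={{r},{s},{u},{p,r},{p,s},{q,r},{r,s},{s,t},{p,r,s}} W3={{s},{t},{p,s},{r,s},{s,t},{p,r,s}} W4={{q},{p,q},{q,r}} W5={{r},{t},{u},{p,r},{q,r},{r,s},{s,t},{p,r,s}}
  W12={{s},{p,r},{p,s},{r,s},{s,t},{p,r,s}} W13={{s},{p,s},{r,s},{s,t},{p,r,s}} W14={{p,q}} W15={{p,r},{r,s},{s,t},{p,r,s}} W23={{s},{p,s},{r,s},{s,t},{p,r,s}} W24={{q,r}} W25={{r},{u},{p,r},{q,r},{r,s},{s,t},{p,r,s}} W35={{t},{r,s},{s,t},{p,r,s}} W45={{q,r}}
  W123={{s},{p,s},{r,s},{s,t},{p,r,s}} W125={{p,r},{r,s},{s,t},{p,r,s}} W135={{r,s},{s,t},{p,r,s}} W235={{r,s},{s,t},{p,r,s}} W245={{q,r}}
  W1235={{r,s},{s,t},{p,r,s}}
C dims 5,9,5,1; δ0: rk 4, SNF 1^4; δ1: rk 4, SNF 1^4; δ2: rk 1, SNF 1^1
Ȟ^0 = (5 − 4) − 0 = 1, so Ȟ^0 ≅ Z
Ȟ^1 = (9 − 4) − 4 = 1, so Ȟ^1 ≅ Z
Ȟ^2 = (5 − 1) − 4 = 0, so Ȟ^2 ≅ 0


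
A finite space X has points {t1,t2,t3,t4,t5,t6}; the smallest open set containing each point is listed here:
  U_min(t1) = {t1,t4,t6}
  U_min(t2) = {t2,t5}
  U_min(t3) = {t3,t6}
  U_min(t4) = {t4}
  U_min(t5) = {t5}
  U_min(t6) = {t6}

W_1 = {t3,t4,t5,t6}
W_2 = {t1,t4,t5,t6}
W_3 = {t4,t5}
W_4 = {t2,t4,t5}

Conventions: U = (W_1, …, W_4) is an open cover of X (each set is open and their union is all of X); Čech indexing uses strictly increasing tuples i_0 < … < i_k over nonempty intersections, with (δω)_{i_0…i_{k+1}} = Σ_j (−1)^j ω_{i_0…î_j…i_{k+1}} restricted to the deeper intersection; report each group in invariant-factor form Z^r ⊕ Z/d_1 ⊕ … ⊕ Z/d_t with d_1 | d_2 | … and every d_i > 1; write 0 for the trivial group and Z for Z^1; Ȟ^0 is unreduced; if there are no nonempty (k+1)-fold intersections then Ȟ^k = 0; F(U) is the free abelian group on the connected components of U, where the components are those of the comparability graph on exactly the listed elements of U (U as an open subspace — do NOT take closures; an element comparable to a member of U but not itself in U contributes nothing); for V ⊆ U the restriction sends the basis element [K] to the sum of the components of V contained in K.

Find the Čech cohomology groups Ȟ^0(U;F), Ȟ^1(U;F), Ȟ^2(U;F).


Ȟ^0 = Z^2,  Ȟ^1 = 0,  Ȟ^2 = 0

nonempty intersections:
  W12={t4,t5,t6} W13={t4,t5} W14={t4,t5} W23={t4,t5} W24={t4,t5} W34={t4,t5}
  W123={t4,t5} W124={t4,t5} W134={t4,t5} W234={t4,t5}
  W1234={t4,t5}
components per intersection:
  W1: {t3,t6} {t4} {t5}
  W2: {t1,t4,t6} {t5}
  W3: {t4} {t5}
  W4: {t2,t5} {t4}
  W12: {t4} {t5} {t6}
  W13: {t4} {t5}
  W14: {t4} {t5}
  W23: {t4} {t5}
  W24: {t4} {t5}
  W34: {t4} {t5}
  W123: {t4} {t5}
  W124: {t4} {t5}
  W134: {t4} {t5}
  W234: {t4} {t5}
  W1234: {t4} {t5}
C dims 9,13,8,2; δ0: rk 7, SNF 1^7; δ1: rk 6, SNF 1^6; δ2: rk 2, SNF 1^2
Ȟ^0: (9−7)−0=2 ⇒ Z^2
Ȟ^1: (13−6)−7=0 ⇒ 0
Ȟ^2: (8−2)−6=0 ⇒ 0


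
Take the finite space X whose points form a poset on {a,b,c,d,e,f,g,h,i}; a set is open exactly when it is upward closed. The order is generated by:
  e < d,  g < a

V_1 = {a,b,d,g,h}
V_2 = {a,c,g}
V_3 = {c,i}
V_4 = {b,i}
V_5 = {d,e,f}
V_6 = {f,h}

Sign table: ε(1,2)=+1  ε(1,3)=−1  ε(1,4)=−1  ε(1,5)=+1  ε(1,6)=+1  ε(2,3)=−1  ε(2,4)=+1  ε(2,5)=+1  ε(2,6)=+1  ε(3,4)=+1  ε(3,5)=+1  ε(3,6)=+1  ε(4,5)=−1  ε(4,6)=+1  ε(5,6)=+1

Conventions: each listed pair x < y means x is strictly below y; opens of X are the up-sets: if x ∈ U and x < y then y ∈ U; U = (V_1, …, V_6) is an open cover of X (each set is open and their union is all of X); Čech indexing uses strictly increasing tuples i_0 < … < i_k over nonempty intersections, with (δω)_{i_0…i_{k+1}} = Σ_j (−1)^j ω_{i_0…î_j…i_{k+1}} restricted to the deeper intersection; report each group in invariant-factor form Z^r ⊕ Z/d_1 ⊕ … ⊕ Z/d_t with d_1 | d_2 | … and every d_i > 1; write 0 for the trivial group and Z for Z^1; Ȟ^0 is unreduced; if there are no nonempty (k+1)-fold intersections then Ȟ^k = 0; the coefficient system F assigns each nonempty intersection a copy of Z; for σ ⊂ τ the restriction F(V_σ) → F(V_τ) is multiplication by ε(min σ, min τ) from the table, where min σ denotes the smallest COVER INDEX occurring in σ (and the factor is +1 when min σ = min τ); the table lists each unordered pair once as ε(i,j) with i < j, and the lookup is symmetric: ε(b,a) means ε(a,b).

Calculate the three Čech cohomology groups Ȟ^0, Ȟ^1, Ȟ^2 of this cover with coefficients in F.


Ȟ^0 ≅ Z, Ȟ^1 ≅ Z^2, Ȟ^2 ≅ 0

nonempty overlaps:
  V12={a,g} V14={b} V15={d} V16={h} V23={c} V34={i} V56={f}
C dims 6,7; δ0: rk 5, SNF 1^5
degree 0: 6−5−0 = 1 → Ȟ^0 ≅ Z
degree 1: 7−0−5 = 2 → Ȟ^1 ≅ Z^2
degree 2: 0−0−0 = 0 → Ȟ^2 ≅ 0


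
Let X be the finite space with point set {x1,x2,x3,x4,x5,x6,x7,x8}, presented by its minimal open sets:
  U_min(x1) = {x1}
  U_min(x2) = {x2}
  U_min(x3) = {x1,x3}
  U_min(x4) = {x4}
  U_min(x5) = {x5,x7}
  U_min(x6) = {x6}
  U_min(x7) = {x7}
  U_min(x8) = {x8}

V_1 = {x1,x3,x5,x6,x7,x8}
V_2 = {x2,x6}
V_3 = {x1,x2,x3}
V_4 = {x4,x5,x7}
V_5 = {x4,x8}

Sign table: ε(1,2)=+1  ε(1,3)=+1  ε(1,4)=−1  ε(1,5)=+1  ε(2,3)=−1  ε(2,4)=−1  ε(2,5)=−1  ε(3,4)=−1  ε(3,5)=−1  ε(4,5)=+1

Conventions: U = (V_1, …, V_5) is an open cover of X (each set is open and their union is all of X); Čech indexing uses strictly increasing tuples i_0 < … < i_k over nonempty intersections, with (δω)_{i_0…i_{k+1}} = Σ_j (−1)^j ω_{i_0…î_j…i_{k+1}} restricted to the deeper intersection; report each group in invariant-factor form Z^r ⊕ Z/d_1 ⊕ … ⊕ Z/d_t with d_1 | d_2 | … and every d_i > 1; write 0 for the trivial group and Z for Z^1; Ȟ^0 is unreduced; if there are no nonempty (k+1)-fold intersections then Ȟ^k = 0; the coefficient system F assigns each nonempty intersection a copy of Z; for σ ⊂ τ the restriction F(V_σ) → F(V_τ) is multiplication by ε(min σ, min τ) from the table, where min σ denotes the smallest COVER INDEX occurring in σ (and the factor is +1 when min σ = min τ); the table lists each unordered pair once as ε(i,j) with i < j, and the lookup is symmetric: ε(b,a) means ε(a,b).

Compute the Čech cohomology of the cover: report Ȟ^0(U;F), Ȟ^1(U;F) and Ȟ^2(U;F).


Ȟ^0(U;F) ≅ 0,  Ȟ^1(U;F) ≅ Z ⊕ Z/2,  Ȟ^2(U;F) ≅ 0

nonempty intersections:
  V12={x6} V13={x1,x3} V14={x5,x7} V15={x8} V23={x2} V45={x4}
C dims 5,6; δ0: rk 5, SNF 1^4·2
Ȟ^0: (5−5)−0=0 ⇒ 0
Ȟ^1: (6−0)−5=1 plus torsion [2] ⇒ Z ⊕ Z/2
Ȟ^2: (0−0)−0=0 ⇒ 0


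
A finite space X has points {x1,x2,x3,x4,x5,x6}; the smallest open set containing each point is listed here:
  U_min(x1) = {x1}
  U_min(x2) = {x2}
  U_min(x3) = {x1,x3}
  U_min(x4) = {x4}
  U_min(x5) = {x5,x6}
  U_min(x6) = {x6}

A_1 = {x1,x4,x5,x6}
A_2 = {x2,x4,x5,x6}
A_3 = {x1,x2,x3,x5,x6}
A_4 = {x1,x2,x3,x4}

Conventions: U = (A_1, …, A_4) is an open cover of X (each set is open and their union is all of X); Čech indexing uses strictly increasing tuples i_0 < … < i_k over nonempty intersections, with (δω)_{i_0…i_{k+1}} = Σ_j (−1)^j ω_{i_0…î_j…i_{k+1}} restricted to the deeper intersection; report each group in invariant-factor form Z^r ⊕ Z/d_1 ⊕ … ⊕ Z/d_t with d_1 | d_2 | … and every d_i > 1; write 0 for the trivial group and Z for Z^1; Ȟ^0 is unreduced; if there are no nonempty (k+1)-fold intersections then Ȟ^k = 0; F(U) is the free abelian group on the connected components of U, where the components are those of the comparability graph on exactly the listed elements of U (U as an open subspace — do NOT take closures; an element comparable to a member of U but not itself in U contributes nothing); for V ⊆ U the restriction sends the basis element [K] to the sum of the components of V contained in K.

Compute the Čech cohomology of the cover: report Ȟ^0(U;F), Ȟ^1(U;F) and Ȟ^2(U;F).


nonempty overlaps:
  A12={x4,x5,x6} A13={x1,x5,x6} A14={x1,x4} A23={x2,x5,x6} A24={x2,x4} A34={x1,x2,x3}
  A123={x5,x6} A124={x4} A134={x1} A234={x2}
components per intersection:
  A1: {x1} {x4} {x5,x6}
  A2: {x2} {x4} {x5,x6}
  A3: {x1,x3} {x2} {x5,x6}
  A4: {x1,x3} {x2} {x4}
  A12: {x4} {x5,x6}
  A13: {x1} {x5,x6}
  A14: {x1} {x4}
  A23: {x2} {x5,x6}
  A24: {x2} {x4}
  A34: {x1,x3} {x2}
  A123: {x5,x6}
  A124: {x4}
  A134: {x1}
  A234: {x2}
C dims 12,12,4; δ0: rk 8, SNF 1^8; δ1: rk 4, SNF 1^4
degree 0: 12−8−0 = 4 → Ȟ^0 ≅ Z^4
degree 1: 12−4−8 = 0 → Ȟ^1 ≅ 0
degree 2: 4−0−4 = 0 → Ȟ^2 ≅ 0

Ȟ^0(U;F) ≅ Z^4, Ȟ^1(U;F) ≅ 0, Ȟ^2(U;F) ≅ 0


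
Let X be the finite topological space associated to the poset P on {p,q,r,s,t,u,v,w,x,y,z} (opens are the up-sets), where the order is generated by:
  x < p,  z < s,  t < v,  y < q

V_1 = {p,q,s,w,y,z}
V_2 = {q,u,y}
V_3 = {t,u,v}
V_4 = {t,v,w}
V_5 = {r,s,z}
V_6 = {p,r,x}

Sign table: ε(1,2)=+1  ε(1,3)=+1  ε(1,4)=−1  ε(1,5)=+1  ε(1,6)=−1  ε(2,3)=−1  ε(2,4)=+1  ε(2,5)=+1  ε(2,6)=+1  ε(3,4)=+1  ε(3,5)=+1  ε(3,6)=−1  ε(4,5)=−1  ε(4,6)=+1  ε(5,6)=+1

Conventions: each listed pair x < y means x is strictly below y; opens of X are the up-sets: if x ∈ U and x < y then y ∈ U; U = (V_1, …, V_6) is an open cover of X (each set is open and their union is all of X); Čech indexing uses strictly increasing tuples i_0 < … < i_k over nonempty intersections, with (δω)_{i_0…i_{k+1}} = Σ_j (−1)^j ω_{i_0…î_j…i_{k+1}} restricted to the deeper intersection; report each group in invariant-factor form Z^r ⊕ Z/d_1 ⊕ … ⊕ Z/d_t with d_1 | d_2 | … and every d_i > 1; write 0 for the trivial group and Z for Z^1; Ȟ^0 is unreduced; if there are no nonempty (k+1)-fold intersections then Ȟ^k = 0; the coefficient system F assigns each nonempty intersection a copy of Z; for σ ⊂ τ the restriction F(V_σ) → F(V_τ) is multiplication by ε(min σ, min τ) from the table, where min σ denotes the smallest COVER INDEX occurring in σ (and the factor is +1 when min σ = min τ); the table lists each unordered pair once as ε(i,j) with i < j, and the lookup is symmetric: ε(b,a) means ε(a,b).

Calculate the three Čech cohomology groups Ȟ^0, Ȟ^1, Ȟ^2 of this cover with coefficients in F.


nonempty overlaps:
  V12={q,y} V14={w} V15={s,z} V16={p} V23={u} V34={t,v} V56={r}
C dims 6,7; δ0: rk 6, SNF 1^5·2
degree 0: 6−6−0 = 0 → Ȟ^0 ≅ 0
degree 1: 7−0−6 = 1 plus torsion [2] → Ȟ^1 ≅ Z ⊕ Z/2
degree 2: 0−0−0 = 0 → Ȟ^2 ≅ 0

Ȟ^0 ≅ 0, Ȟ^1 ≅ Z ⊕ Z/2, Ȟ^2 ≅ 0


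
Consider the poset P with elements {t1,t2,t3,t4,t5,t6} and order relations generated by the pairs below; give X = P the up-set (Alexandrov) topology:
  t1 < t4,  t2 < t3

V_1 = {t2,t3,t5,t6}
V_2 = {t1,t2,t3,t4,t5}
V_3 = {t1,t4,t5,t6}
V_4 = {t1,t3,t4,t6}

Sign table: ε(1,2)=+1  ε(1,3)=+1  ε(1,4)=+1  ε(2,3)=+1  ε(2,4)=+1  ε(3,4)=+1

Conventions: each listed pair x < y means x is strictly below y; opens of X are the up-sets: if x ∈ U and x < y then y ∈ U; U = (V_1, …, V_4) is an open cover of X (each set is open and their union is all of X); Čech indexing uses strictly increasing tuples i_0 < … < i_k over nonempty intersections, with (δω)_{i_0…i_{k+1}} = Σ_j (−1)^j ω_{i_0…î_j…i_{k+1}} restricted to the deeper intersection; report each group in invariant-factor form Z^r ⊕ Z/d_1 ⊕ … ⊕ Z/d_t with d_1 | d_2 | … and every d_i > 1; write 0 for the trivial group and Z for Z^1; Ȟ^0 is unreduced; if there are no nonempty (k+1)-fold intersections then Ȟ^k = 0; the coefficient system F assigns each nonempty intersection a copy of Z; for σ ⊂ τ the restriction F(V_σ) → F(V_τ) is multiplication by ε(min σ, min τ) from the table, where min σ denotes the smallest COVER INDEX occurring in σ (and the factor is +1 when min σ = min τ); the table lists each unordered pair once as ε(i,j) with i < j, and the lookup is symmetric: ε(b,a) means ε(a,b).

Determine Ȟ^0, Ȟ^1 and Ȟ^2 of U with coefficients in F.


nerve of the cover:
  V12={t2,t3,t5} V13={t5,t6} V14={t3,t6} V23={t1,t4,t5} V24={t1,t3,t4} V34={t1,t4,t6}
  V123={t5} V124={t3} V134={t6} V234={t1,t4}
C dims 4,6,4; δ0: rk 3, SNF 1^3; δ1: rk 3, SNF 1^3
Ȟ^0 = (4 − 3) − 0 = 1, so Ȟ^0 ≅ Z
Ȟ^1 = (6 − 3) − 3 = 0, so Ȟ^1 ≅ 0
Ȟ^2 = (4 − 0) − 3 = 1, so Ȟ^2 ≅ Z

Ȟ^0 ≅ Z, Ȟ^1 ≅ 0, Ȟ^2 ≅ Z


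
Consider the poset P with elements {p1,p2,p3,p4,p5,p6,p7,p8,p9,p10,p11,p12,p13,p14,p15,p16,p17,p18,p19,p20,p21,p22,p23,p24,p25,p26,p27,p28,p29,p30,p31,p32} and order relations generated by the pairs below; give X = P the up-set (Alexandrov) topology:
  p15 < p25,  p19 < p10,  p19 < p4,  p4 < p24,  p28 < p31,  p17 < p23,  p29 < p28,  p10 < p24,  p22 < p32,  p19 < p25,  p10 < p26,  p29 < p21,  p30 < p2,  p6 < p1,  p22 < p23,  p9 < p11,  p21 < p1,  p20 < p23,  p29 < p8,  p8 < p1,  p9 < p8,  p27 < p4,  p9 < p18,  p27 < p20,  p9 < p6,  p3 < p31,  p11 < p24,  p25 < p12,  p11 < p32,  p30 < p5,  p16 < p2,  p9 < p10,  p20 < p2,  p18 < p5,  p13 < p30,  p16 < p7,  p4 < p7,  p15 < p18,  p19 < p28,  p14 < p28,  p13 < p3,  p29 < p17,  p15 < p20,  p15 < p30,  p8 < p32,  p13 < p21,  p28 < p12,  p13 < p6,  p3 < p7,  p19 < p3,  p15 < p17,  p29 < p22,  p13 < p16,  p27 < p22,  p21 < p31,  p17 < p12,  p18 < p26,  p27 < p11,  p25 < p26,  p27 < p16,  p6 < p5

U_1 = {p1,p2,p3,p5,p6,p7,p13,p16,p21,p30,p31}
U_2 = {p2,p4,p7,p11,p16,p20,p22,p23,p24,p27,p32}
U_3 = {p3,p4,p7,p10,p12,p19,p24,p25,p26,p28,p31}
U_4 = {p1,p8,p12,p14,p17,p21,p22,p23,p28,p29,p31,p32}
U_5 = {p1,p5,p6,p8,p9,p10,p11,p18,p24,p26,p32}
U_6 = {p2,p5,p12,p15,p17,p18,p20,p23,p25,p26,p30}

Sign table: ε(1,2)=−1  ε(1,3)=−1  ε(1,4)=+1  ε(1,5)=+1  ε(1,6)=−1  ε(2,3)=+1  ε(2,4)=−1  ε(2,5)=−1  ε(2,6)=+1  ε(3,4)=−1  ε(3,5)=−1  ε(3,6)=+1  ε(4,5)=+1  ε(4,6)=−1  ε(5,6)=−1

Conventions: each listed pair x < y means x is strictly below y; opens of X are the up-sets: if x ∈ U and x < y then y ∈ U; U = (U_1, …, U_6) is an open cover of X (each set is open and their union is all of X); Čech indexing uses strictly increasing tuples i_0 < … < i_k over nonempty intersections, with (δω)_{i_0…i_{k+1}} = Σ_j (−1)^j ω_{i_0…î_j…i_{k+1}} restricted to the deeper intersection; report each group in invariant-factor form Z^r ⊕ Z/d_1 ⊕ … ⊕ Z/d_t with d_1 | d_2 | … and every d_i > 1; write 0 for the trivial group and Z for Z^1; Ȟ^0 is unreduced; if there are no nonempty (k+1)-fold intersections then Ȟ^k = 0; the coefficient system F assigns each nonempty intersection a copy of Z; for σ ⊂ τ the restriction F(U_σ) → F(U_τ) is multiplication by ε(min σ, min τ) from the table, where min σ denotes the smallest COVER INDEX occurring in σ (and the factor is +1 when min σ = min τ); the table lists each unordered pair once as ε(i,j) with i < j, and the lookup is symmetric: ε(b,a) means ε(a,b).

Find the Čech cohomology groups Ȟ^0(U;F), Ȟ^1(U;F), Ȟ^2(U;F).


cover nerve:
  U12={p2,p7,p16} U13={p3,p7,p31} U14={p1,p21,p31} U15={p1,p5,p6} U16={p2,p5,p30} U23={p4,p7,p24} U24={p22,p23,p32} U25={p11,p24,p32} U26={p2,p20,p23} U34={p12,p28,p31} U35={p10,p24,p26} U36={p12,p25,p26} U45={p1,p8,p32} U46={p12,p17,p23} U56={p5,p18,p26}
  U123={p7} U126={p2} U134={p31} U145={p1} U156={p5} U235={p24} U245={p32} U246={p23} U346={p12} U356={p26}
C dims 6,15,10; δ0: rk 5, SNF 1^5; δ1: rk 10, SNF 1^9·2
Ȟ^0: (6−5)−0=1 ⇒ Z
Ȟ^1: (15−10)−5=0 ⇒ 0
Ȟ^2: (10−0)−10=0 plus torsion [2] ⇒ Z/2

Ȟ^0 ≅ Z, Ȟ^1 ≅ 0 and Ȟ^2 ≅ Z/2


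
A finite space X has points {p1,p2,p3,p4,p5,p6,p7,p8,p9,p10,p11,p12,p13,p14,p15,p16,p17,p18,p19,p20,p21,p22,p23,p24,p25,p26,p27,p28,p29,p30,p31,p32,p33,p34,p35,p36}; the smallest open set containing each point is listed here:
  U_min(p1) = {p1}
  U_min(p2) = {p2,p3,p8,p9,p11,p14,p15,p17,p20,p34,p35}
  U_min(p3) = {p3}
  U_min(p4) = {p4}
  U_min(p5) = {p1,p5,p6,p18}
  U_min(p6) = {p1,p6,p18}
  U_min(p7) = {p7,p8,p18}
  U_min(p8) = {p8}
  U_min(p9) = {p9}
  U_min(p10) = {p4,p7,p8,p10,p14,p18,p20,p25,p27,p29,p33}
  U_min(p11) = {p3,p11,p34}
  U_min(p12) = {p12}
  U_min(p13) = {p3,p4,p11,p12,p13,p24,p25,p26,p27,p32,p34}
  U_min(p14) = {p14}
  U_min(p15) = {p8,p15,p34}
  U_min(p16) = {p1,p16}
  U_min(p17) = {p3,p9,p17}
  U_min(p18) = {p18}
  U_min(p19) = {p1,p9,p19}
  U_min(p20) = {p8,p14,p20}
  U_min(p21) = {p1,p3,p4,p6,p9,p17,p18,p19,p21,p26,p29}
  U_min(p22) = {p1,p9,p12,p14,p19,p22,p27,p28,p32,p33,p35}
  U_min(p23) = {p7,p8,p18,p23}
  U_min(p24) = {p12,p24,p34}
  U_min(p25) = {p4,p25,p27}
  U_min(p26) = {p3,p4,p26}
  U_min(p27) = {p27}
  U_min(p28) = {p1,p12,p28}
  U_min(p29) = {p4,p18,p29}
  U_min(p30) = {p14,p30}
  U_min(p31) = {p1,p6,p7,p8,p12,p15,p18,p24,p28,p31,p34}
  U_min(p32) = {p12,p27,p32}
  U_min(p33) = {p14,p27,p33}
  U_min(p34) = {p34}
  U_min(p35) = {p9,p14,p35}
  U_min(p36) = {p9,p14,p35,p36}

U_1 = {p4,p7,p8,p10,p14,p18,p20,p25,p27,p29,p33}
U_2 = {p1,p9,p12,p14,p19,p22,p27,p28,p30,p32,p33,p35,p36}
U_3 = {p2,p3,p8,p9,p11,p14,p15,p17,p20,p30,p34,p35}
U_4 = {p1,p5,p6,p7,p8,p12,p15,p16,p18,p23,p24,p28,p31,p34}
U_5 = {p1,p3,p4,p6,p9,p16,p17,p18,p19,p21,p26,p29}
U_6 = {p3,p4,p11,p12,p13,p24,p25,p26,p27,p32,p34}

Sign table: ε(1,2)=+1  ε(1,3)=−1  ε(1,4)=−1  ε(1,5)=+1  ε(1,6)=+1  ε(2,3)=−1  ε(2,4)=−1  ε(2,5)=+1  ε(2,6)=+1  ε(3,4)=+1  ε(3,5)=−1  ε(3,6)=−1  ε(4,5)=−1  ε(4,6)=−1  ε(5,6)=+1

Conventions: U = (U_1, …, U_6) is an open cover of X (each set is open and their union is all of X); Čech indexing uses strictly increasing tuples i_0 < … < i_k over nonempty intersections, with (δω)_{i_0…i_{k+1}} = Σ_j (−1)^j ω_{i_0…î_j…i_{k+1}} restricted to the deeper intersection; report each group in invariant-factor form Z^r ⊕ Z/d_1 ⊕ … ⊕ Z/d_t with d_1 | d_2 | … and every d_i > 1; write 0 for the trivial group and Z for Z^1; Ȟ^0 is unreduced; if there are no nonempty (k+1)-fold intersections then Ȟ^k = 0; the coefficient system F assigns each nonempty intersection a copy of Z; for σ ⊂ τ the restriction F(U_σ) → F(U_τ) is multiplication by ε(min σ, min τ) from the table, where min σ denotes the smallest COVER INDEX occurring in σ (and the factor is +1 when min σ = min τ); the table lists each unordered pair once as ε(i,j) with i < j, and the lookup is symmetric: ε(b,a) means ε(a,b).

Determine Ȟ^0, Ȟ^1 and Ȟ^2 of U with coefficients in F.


nerve simplices:
  U12={p14,p27,p33} U13={p8,p14,p20} U14={p7,p8,p18} U15={p4,p18,p29} U16={p4,p25,p27} U23={p9,p14,p30,p35} U24={p1,p12,p28} U25={p1,p9,p19} U26={p12,p27,p32} U34={p8,p15,p34} U35={p3,p9,p17} U36={p3,p11,p34} U45={p1,p6,p16,p18} U46={p12,p24,p34} U56={p3,p4,p26}
  U123={p14} U126={p27} U134={p8} U145={p18} U156={p4} U235={p9} U245={p1} U246={p12} U346={p34} U356={p3}
C dims 6,15,10; δ0: rk 5, SNF 1^5; δ1: rk 10, SNF 1^9·2
degree 0: 6−5−0 = 1 → Ȟ^0 ≅ Z
degree 1: 15−10−5 = 0 → Ȟ^1 ≅ 0
degree 2: 10−0−10 = 0 plus torsion [2] → Ȟ^2 ≅ Z/2

Ȟ^0(U;F) ≅ Z,  Ȟ^1(U;F) ≅ 0,  Ȟ^2(U;F) ≅ Z/2
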